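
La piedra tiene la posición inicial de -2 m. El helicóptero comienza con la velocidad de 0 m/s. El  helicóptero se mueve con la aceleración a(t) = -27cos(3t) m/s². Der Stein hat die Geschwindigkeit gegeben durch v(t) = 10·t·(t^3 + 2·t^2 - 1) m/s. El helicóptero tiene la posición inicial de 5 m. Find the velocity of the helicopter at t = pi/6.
Starting from acceleration a(t) = -27·cos(3·t), we take 1 integral. Integrating acceleration and using the initial condition v(0) = 0, we get v(t) = -9·sin(3·t). We have velocity v(t) = -9·sin(3·t). Substituting t = pi/6: v(pi/6) = -9.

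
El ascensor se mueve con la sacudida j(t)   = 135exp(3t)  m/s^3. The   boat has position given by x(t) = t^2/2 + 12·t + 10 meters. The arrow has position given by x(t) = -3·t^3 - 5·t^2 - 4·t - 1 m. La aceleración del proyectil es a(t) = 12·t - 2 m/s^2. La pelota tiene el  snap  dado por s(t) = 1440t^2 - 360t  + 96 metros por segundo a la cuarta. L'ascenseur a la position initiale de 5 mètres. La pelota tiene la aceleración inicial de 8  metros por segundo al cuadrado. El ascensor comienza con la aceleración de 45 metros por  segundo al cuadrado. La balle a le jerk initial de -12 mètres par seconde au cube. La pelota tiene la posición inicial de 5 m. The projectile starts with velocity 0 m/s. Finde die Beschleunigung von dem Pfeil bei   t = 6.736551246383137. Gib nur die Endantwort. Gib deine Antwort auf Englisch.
a(6.736551246383137) = -131.257922434896.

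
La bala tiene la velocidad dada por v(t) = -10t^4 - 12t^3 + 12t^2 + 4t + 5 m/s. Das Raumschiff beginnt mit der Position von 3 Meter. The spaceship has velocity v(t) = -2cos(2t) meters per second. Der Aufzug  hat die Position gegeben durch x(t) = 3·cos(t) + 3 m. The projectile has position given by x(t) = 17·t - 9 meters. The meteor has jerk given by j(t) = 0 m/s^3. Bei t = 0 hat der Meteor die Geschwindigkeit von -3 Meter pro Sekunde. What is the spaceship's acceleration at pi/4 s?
We must differentiate our velocity equation v(t) = -2·cos(2·t) 1 time. Differentiating velocity, we get acceleration: a(t) = 4·sin(2·t). We have acceleration a(t) = 4·sin(2·t). Substituting t = pi/4: a(pi/4) = 4.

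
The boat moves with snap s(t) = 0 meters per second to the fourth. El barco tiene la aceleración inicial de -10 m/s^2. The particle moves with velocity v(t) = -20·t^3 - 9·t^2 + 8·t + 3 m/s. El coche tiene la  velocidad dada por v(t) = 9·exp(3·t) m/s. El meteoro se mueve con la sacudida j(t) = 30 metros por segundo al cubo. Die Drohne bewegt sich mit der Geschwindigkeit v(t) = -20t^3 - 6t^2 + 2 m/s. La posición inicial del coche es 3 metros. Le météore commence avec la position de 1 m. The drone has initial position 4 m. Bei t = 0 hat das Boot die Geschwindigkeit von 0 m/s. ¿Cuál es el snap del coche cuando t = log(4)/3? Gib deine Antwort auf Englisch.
We must differentiate our velocity equation v(t) = 9·exp(3·t) 3 times. Differentiating velocity, we get acceleration: a(t) = 27·exp(3·t). Taking d/dt of a(t), we find j(t) = 81·exp(3·t). Taking d/dt of j(t), we find s(t) = 243·exp(3·t). We have snap s(t) = 243·exp(3·t). Substituting t = log(4)/3: s(log(4)/3) = 972.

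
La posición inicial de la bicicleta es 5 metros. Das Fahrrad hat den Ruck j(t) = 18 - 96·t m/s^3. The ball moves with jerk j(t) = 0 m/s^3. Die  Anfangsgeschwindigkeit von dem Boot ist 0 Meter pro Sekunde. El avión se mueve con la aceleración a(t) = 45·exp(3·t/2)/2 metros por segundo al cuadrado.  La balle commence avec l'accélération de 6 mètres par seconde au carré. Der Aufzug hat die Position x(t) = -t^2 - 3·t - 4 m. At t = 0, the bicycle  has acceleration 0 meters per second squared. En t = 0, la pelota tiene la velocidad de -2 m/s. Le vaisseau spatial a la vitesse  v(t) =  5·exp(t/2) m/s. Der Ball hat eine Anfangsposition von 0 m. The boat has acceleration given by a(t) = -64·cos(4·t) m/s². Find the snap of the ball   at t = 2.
To solve this, we need to take 1 derivative of our jerk equation j(t) = 0. Differentiating jerk, we get snap: s(t) = 0. We have snap s(t) = 0. Substituting t = 2: s(2) = 0.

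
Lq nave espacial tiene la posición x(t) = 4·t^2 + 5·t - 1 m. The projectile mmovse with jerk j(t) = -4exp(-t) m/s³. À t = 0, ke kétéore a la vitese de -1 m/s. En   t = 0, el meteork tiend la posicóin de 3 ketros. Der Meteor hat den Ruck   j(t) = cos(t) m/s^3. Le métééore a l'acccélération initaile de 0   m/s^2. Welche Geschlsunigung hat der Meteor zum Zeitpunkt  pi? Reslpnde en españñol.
Partiendo de la sacudida j(t) = cos(t), tomamos 1 antiderivada. La antiderivada de la sacudida es la aceleración. Usando a(0) = 0, obtenemos a(t) = sin(t). Usando a(t) = sin(t) y sustituyendo t = pi, encontramos a = 0.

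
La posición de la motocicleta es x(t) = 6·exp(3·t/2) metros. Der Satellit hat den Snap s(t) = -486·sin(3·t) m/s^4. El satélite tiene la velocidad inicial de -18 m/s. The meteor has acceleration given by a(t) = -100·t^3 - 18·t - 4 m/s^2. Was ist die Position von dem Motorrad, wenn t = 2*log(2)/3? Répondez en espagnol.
De la ecuación de la posición x(t) = 6·exp(3·t/2), sustituimos t = 2*log(2)/3 para obtener x = 12.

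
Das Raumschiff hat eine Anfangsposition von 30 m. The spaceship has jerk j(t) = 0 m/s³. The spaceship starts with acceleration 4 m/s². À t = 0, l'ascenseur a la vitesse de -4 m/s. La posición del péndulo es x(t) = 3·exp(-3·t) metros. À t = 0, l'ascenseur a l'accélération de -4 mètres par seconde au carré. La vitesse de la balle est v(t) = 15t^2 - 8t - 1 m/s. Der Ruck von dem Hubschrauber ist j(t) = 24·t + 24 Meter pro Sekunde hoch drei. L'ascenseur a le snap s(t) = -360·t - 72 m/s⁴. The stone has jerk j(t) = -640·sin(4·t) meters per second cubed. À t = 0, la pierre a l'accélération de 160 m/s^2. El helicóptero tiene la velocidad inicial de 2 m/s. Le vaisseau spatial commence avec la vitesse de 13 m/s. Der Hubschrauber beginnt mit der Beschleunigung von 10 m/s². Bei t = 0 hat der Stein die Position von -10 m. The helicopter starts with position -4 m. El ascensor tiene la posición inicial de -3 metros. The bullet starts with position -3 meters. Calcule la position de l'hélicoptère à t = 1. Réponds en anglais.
Starting from jerk j(t) = 24·t + 24, we take 3 antiderivatives. Integrating jerk and using the initial condition a(0) = 10, we get a(t) = 12·t^2 + 24·t + 10. Integrating acceleration and using the initial condition v(0) = 2, we get v(t) = 4·t^3 + 12·t^2 + 10·t + 2. Integrating velocity and using the initial condition x(0) = -4, we get x(t) = t^4 + 4·t^3 + 5·t^2 + 2·t - 4. Using x(t) = t^4 + 4·t^3 + 5·t^2 + 2·t - 4 and substituting t = 1, we find x = 8.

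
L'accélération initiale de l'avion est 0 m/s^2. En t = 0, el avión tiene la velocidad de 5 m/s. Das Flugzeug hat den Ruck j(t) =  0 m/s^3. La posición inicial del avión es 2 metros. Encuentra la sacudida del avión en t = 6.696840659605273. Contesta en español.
Usando j(t) = 0 y sustituyendo t = 6.696840659605273, encontramos j = 0.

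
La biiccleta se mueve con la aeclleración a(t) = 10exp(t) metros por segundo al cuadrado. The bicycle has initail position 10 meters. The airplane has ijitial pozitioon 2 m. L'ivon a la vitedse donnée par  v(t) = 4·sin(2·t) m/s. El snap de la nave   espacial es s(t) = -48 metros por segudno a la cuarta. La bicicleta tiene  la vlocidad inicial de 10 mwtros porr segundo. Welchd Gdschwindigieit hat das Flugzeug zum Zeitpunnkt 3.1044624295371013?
Aus der Gleichung für die Geschwindigkeit v(t) = 4·sin(2·t), setzen wir t = 3.1044624295371013 ein und erhalten v = -0.296768855877315.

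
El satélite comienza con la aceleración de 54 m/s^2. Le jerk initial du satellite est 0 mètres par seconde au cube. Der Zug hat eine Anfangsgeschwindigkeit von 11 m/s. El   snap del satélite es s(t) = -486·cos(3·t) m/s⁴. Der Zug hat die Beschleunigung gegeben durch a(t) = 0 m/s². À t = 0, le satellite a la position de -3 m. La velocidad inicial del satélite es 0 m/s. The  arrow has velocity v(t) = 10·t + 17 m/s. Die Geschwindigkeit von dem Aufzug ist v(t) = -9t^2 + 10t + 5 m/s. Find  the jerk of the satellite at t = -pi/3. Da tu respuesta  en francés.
Nous devons intégrer notre équation du snap s(t) = -486·cos(3·t) 1 fois. En prenant ∫s(t)dt et en appliquant j(0) = 0, nous trouvons j(t) = -162·sin(3·t). En utilisant j(t) = -162·sin(3·t) et en substituant t = -pi/3, nous trouvons j = 0.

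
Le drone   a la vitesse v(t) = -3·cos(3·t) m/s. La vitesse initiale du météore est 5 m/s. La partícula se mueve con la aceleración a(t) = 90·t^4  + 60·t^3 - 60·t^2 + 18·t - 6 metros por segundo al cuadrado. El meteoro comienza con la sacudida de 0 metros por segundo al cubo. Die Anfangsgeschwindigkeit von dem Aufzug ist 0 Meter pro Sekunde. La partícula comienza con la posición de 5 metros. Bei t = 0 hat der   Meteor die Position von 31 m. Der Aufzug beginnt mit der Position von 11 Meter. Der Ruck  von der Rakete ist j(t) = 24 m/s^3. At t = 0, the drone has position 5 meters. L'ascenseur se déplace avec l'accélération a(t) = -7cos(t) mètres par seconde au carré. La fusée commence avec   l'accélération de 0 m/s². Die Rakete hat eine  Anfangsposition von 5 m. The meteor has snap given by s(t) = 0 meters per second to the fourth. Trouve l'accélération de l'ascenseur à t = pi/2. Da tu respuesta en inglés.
We have acceleration a(t) = -7·cos(t). Substituting t = pi/2: a(pi/2) = 0.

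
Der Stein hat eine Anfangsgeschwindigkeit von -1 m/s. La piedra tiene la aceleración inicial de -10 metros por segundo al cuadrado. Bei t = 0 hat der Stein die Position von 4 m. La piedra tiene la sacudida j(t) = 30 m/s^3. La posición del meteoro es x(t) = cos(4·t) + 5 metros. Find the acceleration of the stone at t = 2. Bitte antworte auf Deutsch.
Um dies zu lösen, müssen wir 1 Stammfunktion unserer Gleichung für den Ruck j(t) = 30 finden. Das Integral von dem Ruck ist die Beschleunigung. Mit a(0) = -10 erhalten wir a(t) = 30·t - 10. Aus der Gleichung für die Beschleunigung a(t) = 30·t - 10, setzen wir t = 2 ein und erhalten a = 50.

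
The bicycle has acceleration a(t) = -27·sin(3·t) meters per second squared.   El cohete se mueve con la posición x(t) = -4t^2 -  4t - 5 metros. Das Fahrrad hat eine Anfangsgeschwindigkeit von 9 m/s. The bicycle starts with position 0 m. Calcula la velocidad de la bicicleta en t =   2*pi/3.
Para resolver esto, necesitamos tomar 1 integral de nuestra ecuación de la aceleración a(t) = -27·sin(3·t). La integral de la aceleración es la velocidad. Usando v(0) = 9, obtenemos v(t) = 9·cos(3·t). De la ecuación de la velocidad v(t) = 9·cos(3·t), sustituimos t = 2*pi/3 para obtener v = 9.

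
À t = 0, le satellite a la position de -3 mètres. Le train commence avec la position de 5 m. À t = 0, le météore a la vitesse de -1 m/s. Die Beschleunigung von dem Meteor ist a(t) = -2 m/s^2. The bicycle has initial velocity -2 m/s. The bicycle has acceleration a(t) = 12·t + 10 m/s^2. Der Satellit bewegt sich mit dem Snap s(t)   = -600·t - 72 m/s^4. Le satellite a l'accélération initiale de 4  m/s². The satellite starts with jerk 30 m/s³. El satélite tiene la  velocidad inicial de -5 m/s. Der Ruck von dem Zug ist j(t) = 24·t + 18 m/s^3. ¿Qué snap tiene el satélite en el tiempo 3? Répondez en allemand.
Aus der Gleichung für den Snap s(t) = -600·t - 72, setzen wir t = 3 ein und erhalten s = -1872.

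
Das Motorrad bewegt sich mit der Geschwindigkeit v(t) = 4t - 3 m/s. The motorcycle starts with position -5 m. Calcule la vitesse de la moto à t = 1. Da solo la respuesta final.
La vitesse à t = 1 est v = 1.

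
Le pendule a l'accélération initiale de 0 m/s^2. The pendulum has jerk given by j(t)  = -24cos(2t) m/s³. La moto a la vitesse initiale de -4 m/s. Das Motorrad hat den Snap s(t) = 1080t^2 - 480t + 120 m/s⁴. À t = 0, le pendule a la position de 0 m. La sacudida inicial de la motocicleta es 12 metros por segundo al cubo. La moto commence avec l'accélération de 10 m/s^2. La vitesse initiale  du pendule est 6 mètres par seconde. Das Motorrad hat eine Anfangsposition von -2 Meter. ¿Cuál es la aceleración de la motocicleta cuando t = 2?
Necesitamos integrar nuestra ecuación del snap s(t) = 1080·t^2 - 480·t + 120 2 veces. Tomando ∫s(t)dt y aplicando j(0) = 12, encontramos j(t) = 360·t^3 - 240·t^2 + 120·t + 12. La antiderivada de la sacudida, con a(0) = 10, da la aceleración: a(t) = 90·t^4 - 80·t^3 + 60·t^2 + 12·t + 10. Usando a(t) = 90·t^4 - 80·t^3 + 60·t^2 + 12·t + 10 y sustituyendo t = 2, encontramos a = 1074.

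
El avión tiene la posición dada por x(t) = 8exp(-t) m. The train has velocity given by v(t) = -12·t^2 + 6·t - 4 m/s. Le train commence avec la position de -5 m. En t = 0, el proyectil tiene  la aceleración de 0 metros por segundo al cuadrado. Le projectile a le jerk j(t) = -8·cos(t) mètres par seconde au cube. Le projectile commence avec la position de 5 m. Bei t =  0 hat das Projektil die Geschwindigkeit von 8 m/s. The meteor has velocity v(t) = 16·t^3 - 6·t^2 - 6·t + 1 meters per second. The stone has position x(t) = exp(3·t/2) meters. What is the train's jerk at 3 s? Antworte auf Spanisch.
Para resolver esto, necesitamos tomar 2 derivadas de nuestra ecuación de la velocidad v(t) = -12·t^2 + 6·t - 4. La derivada de la velocidad da la aceleración: a(t) = 6 - 24·t. Derivando la aceleración, obtenemos la sacudida: j(t) = -24. De la ecuación de la sacudida j(t) = -24, sustituimos t = 3 para obtener j = -24.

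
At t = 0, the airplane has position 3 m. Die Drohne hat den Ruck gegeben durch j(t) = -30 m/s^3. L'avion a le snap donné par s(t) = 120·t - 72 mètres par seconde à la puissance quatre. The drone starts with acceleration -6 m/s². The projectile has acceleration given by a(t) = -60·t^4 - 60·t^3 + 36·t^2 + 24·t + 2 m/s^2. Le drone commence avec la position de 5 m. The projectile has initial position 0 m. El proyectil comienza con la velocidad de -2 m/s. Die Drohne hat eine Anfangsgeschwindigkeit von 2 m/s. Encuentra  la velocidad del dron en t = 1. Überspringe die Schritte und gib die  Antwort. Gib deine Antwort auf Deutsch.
v(1) = -19.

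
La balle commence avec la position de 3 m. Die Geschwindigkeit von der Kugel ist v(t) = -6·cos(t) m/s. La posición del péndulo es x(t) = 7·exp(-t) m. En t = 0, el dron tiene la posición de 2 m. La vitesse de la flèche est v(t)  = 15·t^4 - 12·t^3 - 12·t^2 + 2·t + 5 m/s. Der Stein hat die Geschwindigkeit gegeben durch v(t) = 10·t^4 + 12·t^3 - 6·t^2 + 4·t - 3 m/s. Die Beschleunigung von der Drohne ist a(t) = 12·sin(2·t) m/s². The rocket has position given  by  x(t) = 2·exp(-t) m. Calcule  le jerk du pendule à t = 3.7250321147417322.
En partant de la position x(t) = 7·exp(-t), nous prenons 3 dérivées. La dérivée de la position donne la vitesse: v(t) = -7·exp(-t). En prenant d/dt de v(t), nous trouvons a(t) = 7·exp(-t). La dérivée de l'accélération donne le jerk: j(t) = -7·exp(-t). De l'équation du jerk j(t) = -7·exp(-t), nous substituons t = 3.7250321147417322 pour obtenir j = -0.168786282372811.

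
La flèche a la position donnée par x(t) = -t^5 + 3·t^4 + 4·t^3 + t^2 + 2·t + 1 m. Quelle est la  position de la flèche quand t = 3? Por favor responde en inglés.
Using x(t) = -t^5 + 3·t^4 + 4·t^3 + t^2 + 2·t + 1 and substituting t = 3, we find x = 124.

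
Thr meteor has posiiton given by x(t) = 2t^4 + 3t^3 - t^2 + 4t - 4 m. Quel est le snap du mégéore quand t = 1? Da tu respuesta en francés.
En partant de la position x(t) = 2·t^4 + 3·t^3 - t^2 + 4·t - 4, nous prenons 4 dérivées. La dérivée de la position donne la vitesse: v(t) = 8·t^3 + 9·t^2 - 2·t + 4. En prenant d/dt de v(t), nous trouvons a(t) = 24·t^2 + 18·t - 2. En dérivant l'accélération, nous obtenons le jerk: j(t) = 48·t + 18. La dérivée du jerk donne le snap: s(t) = 48. En utilisant s(t) = 48 et en substituant t = 1, nous trouvons s = 48.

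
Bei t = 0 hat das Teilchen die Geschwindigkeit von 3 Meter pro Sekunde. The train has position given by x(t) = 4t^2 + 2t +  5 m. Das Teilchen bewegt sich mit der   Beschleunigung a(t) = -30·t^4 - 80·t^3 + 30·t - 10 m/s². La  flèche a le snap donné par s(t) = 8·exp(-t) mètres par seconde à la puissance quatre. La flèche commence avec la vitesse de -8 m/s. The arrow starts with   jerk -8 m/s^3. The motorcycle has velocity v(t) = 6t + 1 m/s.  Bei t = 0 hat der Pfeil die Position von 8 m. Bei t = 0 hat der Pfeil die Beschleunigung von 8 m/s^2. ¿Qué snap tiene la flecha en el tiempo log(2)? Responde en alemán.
Aus der Gleichung für den Snap s(t) = 8·exp(-t), setzen wir t = log(2) ein und erhalten s = 4.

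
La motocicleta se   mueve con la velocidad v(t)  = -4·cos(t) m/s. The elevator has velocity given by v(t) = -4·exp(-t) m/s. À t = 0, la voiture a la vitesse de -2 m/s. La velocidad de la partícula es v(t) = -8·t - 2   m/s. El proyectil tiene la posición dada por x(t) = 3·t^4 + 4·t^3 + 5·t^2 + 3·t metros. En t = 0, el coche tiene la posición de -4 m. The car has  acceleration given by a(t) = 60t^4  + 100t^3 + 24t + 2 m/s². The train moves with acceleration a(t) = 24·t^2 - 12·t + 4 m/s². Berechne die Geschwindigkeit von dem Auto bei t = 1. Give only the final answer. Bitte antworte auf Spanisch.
v(1) = 49.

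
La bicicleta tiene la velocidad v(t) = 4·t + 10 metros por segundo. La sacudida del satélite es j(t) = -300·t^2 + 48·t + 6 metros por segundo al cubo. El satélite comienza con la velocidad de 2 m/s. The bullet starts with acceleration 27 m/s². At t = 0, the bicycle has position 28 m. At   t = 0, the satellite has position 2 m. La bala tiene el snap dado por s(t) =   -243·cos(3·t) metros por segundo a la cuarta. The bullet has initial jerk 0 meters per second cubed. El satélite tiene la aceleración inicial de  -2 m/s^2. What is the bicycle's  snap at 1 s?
We must differentiate our velocity equation v(t) = 4·t + 10 3 times. Taking d/dt of v(t), we find a(t) = 4. Differentiating acceleration, we get jerk: j(t) = 0. The derivative of jerk gives snap: s(t) = 0. Using s(t) = 0 and substituting t = 1, we find s = 0.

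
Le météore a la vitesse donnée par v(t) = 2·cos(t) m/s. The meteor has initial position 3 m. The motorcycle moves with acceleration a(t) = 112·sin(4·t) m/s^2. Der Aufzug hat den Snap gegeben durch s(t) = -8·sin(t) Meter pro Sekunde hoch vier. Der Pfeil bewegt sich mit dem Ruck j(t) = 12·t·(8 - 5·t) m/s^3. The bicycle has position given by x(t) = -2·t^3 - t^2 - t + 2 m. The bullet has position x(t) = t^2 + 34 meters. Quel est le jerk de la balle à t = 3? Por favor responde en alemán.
Ausgehend von der Position x(t) = t^2 + 34, nehmen wir 3 Ableitungen. Mit d/dt von x(t) finden wir v(t) = 2·t. Die Ableitung von der Geschwindigkeit ergibt die Beschleunigung: a(t) = 2. Die Ableitung von der Beschleunigung ergibt den Ruck: j(t) = 0. Aus der Gleichung für den Ruck j(t) = 0, setzen wir t = 3 ein und erhalten j = 0.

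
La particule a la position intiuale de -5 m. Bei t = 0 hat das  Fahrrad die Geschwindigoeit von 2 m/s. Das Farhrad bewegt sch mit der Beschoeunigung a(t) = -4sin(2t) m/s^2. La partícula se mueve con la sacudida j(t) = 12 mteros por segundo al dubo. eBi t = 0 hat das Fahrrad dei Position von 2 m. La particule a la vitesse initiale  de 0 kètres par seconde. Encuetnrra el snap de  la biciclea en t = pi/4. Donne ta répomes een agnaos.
We must differentiate our acceleration equation a(t) = -4·sin(2·t) 2 times. The derivative of acceleration gives jerk: j(t) = -8·cos(2·t). The derivative of jerk gives snap: s(t) = 16·sin(2·t). From the given snap equation s(t) = 16·sin(2·t), we substitute t = pi/4 to get s = 16.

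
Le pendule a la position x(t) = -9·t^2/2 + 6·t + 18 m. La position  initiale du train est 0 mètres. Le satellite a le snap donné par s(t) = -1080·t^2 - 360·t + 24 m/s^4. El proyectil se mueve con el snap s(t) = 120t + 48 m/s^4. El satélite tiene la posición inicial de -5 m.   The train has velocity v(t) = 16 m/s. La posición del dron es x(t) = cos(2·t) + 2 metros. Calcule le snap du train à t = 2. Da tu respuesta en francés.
Pour résoudre ceci, nous devons prendre 3 dérivées de notre équation de la vitesse v(t) = 16. En dérivant la vitesse, nous obtenons l'accélération: a(t) = 0. En dérivant l'accélération, nous obtenons le jerk: j(t) = 0. La dérivée du jerk donne le snap: s(t) = 0. De l'équation du snap s(t) = 0, nous substituons t = 2 pour obtenir s = 0.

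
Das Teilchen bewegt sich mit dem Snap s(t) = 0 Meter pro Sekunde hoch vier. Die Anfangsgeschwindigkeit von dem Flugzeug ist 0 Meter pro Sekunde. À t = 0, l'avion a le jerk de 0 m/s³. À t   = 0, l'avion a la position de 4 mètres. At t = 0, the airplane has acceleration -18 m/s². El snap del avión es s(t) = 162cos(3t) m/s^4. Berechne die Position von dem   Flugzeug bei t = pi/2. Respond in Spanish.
Necesitamos integrar nuestra ecuación del snap s(t) = 162·cos(3·t) 4 veces. Tomando ∫s(t)dt y aplicando j(0) = 0, encontramos j(t) = 54·sin(3·t). La integral de la sacudida es la aceleración. Usando a(0) = -18, obtenemos a(t) = -18·cos(3·t). Tomando ∫a(t)dt y aplicando v(0) = 0, encontramos v(t) = -6·sin(3·t). La integral de la velocidad es la posición. Usando x(0) = 4, obtenemos x(t) = 2·cos(3·t) + 2. Tenemos la posición x(t) = 2·cos(3·t) + 2. Sustituyendo t = pi/2: x(pi/2) = 2.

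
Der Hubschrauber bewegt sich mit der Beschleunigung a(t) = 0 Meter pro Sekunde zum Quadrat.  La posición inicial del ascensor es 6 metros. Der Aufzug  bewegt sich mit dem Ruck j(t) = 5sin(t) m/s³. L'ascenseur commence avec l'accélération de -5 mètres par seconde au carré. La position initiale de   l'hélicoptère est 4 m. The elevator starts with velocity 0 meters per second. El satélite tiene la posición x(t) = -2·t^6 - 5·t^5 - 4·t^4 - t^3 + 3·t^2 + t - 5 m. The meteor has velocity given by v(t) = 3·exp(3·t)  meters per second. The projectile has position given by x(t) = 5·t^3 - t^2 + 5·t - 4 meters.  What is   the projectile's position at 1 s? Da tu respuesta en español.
Tenemos la posición x(t) = 5·t^3 - t^2 + 5·t - 4. Sustituyendo t = 1: x(1) = 5.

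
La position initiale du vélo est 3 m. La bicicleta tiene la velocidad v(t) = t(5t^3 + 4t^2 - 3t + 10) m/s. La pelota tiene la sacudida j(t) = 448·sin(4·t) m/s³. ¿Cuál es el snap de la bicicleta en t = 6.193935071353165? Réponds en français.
Nous devons dériver notre équation de la vitesse v(t) = t·(5·t^3 + 4·t^2 - 3·t + 10) 3 fois. En prenant d/dt de v(t), nous trouvons a(t) = 5·t^3 + 4·t^2 + t·(15·t^2 + 8·t - 3) - 3·t + 10. La dérivée de l'accélération donne le jerk: j(t) = 30·t^2 + t·(30·t + 8) + 16·t - 6. En dérivant le jerk, nous obtenons le snap: s(t) = 120·t + 24. En utilisant s(t) = 120·t + 24 et en substituant t = 6.193935071353165, nous trouvons s = 767.272208562380.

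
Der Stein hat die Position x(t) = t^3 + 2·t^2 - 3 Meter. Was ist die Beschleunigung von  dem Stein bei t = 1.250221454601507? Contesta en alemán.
Wir müssen unsere Gleichung für die Position x(t) = t^3 + 2·t^2 - 3 2-mal ableiten. Die Ableitung von der Position ergibt die Geschwindigkeit: v(t) = 3·t^2 + 4·t. Durch Ableiten von der Geschwindigkeit erhalten wir die Beschleunigung: a(t) = 6·t + 4. Mit a(t) = 6·t + 4 und Einsetzen von t = 1.250221454601507, finden wir a = 11.5013287276090.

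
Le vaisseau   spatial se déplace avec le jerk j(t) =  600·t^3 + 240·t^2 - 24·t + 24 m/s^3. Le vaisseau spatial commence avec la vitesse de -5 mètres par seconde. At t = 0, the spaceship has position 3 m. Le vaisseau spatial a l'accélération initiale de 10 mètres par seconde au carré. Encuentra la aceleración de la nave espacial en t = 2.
Necesitamos integrar nuestra ecuación de la sacudida j(t) = 600·t^3 + 240·t^2 - 24·t + 24 1 vez. Tomando ∫j(t)dt y aplicando a(0) = 10, encontramos a(t) = 150·t^4 + 80·t^3 - 12·t^2 + 24·t + 10. De la ecuación de la aceleración a(t) = 150·t^4 + 80·t^3 - 12·t^2 + 24·t + 10, sustituimos t = 2 para obtener a = 3050.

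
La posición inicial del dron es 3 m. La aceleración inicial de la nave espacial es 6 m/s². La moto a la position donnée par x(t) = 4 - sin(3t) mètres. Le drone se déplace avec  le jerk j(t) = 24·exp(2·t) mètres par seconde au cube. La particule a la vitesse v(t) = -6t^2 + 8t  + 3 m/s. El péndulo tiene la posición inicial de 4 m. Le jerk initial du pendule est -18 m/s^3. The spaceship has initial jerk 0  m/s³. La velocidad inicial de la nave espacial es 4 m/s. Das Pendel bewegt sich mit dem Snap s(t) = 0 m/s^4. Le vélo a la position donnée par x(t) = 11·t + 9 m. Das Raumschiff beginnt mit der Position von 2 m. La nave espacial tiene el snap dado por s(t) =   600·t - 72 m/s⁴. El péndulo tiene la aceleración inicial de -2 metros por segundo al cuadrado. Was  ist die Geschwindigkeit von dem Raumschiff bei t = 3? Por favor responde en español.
Para resolver esto, necesitamos tomar 3 integrales de nuestra ecuación del snap s(t) = 600·t - 72. Tomando ∫s(t)dt y aplicando j(0) = 0, encontramos j(t) = 12·t·(25·t - 6). Integrando la sacudida y usando la condición inicial a(0) = 6, obtenemos a(t) = 100·t^3 - 36·t^2 + 6. Tomando ∫a(t)dt y aplicando v(0) = 4, encontramos v(t) = 25·t^4 - 12·t^3 + 6·t + 4. De la ecuación de la velocidad v(t) = 25·t^4 - 12·t^3 + 6·t + 4, sustituimos t = 3 para obtener v = 1723.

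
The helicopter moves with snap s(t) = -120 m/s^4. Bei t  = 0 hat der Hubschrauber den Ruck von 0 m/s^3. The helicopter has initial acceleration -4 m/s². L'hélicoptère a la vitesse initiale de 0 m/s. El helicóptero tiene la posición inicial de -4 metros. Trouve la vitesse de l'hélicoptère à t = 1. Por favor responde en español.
Debemos encontrar la antiderivada de nuestra ecuación del snap s(t) = -120 3 veces. Tomando ∫s(t)dt y aplicando j(0) = 0, encontramos j(t) = -120·t. Tomando ∫j(t)dt y aplicando a(0) = -4, encontramos a(t) = -60·t^2 - 4. La antiderivada de la aceleración, con v(0) = 0, da la velocidad: v(t) = -20·t^3 - 4·t. Usando v(t) = -20·t^3 - 4·t y sustituyendo t = 1, encontramos v = -24.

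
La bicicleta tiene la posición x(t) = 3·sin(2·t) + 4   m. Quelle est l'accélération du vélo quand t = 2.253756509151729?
Pour résoudre ceci, nous devons prendre 2 dérivées de notre équation de la position x(t) = 3·sin(2·t) + 4. La dérivée de la position donne la vitesse: v(t) = 6·cos(2·t). En prenant d/dt de v(t), nous trouvons a(t) = -12·sin(2·t). En utilisant a(t) = -12·sin(2·t) et en substituant t = 2.253756509151729, nous trouvons a = 11.7490347244159.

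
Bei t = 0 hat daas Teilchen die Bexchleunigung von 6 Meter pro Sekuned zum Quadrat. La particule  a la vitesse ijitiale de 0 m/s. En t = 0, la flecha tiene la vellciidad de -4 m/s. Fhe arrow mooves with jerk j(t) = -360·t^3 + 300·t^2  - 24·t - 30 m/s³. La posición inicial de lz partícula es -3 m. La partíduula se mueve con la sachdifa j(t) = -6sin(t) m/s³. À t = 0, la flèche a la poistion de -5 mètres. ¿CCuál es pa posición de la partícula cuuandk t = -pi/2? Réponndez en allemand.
Ausgehend von dem Ruck j(t) = -6·sin(t), nehmen wir 3 Integrale. Die Stammfunktion von dem Ruck ist die Beschleunigung. Mit a(0) = 6 erhalten wir a(t) = 6·cos(t). Das Integral von der Beschleunigung, mit v(0) = 0, ergibt die Geschwindigkeit: v(t) = 6·sin(t). Durch Integration von der Geschwindigkeit und Verwendung der Anfangsbedingung x(0) = -3, erhalten wir x(t) = 3 - 6·cos(t). Aus der Gleichung für die Position x(t) = 3 - 6·cos(t), setzen wir t = -pi/2 ein und erhalten x = 3.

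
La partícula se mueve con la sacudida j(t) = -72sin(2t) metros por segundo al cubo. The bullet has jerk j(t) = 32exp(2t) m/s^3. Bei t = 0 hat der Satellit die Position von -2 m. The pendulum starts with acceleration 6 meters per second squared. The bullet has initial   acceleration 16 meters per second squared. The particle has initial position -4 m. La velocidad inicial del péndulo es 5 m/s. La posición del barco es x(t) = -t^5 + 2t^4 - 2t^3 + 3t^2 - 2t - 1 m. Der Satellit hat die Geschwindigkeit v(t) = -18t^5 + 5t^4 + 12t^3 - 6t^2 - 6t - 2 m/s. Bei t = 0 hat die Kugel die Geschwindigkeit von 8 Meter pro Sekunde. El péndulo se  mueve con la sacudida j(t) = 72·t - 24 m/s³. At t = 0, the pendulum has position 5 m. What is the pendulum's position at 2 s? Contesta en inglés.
To solve this, we need to take 3 integrals of our jerk equation j(t) = 72·t - 24. Taking ∫j(t)dt and applying a(0) = 6, we find a(t) = 36·t^2 - 24·t + 6. Finding the antiderivative of a(t) and using v(0) = 5: v(t) = 12·t^3 - 12·t^2 + 6·t + 5. Taking ∫v(t)dt and applying x(0) = 5, we find x(t) = 3·t^4 - 4·t^3 + 3·t^2 + 5·t + 5. From the given position equation x(t) = 3·t^4 - 4·t^3 + 3·t^2 + 5·t + 5, we substitute t = 2 to get x = 43.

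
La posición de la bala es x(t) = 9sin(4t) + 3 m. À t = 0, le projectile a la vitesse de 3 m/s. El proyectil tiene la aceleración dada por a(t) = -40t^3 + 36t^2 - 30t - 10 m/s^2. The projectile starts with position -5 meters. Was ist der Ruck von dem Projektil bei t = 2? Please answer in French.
En partant de l'accélération a(t) = -40·t^3 + 36·t^2 - 30·t - 10, nous prenons 1 dérivée. La dérivée de l'accélération donne le jerk: j(t) = -120·t^2 + 72·t - 30. De l'équation du jerk j(t) = -120·t^2 + 72·t - 30, nous substituons t = 2 pour obtenir j = -366.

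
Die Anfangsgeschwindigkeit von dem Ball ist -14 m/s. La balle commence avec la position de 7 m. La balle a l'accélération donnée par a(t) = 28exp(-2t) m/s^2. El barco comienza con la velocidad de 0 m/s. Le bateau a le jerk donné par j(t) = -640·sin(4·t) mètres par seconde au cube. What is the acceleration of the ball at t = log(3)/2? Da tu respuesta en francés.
Nous avons l'accélération a(t) = 28·exp(-2·t). En substituant t = log(3)/2: a(log(3)/2) = 28/3.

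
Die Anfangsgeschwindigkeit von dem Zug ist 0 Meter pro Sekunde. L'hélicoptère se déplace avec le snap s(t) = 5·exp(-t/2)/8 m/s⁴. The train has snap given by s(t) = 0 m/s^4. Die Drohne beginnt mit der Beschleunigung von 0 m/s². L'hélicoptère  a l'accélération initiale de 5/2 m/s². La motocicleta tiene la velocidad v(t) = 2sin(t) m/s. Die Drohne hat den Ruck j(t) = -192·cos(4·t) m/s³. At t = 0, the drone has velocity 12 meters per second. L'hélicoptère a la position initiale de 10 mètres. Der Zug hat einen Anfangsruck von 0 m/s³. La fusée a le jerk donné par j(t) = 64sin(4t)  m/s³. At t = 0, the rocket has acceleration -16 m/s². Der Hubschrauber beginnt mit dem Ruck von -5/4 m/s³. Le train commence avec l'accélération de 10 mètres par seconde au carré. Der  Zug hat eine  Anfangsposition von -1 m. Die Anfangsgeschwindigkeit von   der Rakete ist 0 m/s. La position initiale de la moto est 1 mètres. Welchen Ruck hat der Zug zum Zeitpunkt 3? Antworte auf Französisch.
Nous devons intégrer notre équation du snap s(t) = 0 1 fois. En prenant ∫s(t)dt et en appliquant j(0) = 0, nous trouvons j(t) = 0. En utilisant j(t) = 0 et en substituant t = 3, nous trouvons j = 0.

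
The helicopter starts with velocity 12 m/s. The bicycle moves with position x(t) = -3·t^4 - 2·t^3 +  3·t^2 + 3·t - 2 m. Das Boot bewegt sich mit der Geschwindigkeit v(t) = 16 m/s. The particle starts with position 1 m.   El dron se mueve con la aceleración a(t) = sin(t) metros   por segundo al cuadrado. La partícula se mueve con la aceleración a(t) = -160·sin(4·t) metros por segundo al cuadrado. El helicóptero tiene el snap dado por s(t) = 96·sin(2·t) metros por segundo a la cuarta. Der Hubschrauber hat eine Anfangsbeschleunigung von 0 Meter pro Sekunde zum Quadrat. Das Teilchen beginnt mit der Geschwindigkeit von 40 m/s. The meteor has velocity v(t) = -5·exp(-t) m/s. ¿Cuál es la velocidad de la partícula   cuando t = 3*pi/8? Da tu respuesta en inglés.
To find the answer, we compute 1 antiderivative of a(t) = -160·sin(4·t). Integrating acceleration and using the initial condition v(0) = 40, we get v(t) = 40·cos(4·t). We have velocity v(t) = 40·cos(4·t). Substituting t = 3*pi/8: v(3*pi/8) = 0.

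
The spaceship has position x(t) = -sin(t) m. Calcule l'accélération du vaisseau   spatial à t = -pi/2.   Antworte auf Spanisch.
Partiendo de la posición x(t) = -sin(t), tomamos 2 derivadas. Derivando la posición, obtenemos la velocidad: v(t) = -cos(t). La derivada de la velocidad da la aceleración: a(t) = sin(t). Usando a(t) = sin(t) y sustituyendo t = -pi/2, encontramos a = -1.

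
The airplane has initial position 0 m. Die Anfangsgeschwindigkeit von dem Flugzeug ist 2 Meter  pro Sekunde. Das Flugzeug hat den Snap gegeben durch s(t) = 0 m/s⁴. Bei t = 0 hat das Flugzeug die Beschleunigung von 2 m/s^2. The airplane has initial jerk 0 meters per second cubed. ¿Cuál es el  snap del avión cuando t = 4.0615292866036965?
Usando s(t) = 0 y sustituyendo t = 4.0615292866036965, encontramos s = 0.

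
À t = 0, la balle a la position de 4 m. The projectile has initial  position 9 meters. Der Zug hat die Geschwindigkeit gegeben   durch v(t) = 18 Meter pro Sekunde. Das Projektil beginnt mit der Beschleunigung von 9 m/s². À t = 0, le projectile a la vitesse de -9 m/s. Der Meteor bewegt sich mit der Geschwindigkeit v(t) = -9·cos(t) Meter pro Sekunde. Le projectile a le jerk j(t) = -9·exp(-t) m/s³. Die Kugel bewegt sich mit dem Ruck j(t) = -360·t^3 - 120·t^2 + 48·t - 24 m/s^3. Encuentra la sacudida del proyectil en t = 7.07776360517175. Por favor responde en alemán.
Aus der Gleichung für den Ruck j(t) = -9·exp(-t), setzen wir t = 7.07776360517175 ein und erhalten j = -0.00759292012901155.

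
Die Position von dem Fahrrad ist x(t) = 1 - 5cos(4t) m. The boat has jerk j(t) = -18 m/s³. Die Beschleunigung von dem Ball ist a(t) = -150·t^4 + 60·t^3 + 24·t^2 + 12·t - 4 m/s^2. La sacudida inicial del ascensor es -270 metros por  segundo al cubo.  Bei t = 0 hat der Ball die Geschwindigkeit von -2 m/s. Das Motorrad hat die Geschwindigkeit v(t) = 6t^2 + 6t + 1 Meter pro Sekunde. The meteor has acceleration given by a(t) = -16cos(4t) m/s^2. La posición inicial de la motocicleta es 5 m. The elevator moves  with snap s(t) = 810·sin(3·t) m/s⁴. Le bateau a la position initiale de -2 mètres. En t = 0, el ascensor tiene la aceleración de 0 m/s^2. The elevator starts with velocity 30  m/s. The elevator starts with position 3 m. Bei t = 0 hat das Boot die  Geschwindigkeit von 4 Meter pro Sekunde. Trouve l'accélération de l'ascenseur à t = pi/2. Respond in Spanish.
Partiendo del snap s(t) = 810·sin(3·t), tomamos 2 antiderivadas. La antiderivada del snap es la sacudida. Usando j(0) = -270, obtenemos j(t) = -270·cos(3·t). Tomando ∫j(t)dt y aplicando a(0) = 0, encontramos a(t) = -90·sin(3·t). Tenemos la aceleración a(t) = -90·sin(3·t). Sustituyendo t = pi/2: a(pi/2) = 90.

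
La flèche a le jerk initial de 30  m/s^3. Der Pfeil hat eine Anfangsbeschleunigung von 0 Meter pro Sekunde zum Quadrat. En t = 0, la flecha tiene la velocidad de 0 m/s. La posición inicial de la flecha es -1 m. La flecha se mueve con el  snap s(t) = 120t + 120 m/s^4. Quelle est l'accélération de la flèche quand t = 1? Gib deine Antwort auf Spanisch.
Partiendo del snap s(t) = 120·t + 120, tomamos 2 antiderivadas. Tomando ∫s(t)dt y aplicando j(0) = 30, encontramos j(t) = 60·t^2 + 120·t + 30. La antiderivada de la sacudida es la aceleración. Usando a(0) = 0, obtenemos a(t) = 10·t·(2·t^2 + 6·t + 3). De la ecuación de la aceleración a(t) = 10·t·(2·t^2 + 6·t + 3), sustituimos t = 1 para obtener a = 110.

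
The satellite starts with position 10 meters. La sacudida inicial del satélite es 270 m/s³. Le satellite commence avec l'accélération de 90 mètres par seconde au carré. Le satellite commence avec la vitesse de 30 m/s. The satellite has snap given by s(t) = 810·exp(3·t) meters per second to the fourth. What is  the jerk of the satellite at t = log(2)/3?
To solve this, we need to take 1 integral of our snap equation s(t) = 810·exp(3·t). Integrating snap and using the initial condition j(0) = 270, we get j(t) = 270·exp(3·t). From the given jerk equation j(t) = 270·exp(3·t), we substitute t = log(2)/3 to get j = 540.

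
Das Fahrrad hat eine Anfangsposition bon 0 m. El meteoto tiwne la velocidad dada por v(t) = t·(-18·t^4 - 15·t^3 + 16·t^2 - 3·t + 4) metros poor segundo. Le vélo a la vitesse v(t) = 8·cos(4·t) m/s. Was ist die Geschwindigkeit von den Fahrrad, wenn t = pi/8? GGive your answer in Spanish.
Usando v(t) = 8·cos(4·t) y sustituyendo t = pi/8, encontramos v = 0.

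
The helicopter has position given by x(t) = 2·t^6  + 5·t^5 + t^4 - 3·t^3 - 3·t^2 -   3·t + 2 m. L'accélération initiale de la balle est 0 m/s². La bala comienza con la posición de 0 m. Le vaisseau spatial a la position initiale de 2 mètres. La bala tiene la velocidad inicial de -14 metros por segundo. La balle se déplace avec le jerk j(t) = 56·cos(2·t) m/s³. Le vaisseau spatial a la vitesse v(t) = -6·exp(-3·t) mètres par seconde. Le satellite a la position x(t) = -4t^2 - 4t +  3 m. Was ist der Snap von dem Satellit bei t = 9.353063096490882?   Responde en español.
Para resolver esto, necesitamos tomar 4 derivadas de nuestra ecuación de la posición x(t) = -4·t^2 - 4·t + 3. Tomando d/dt de x(t), encontramos v(t) = -8·t - 4. Derivando la velocidad, obtenemos la aceleración: a(t) = -8. Derivando la aceleración, obtenemos la sacudida: j(t) = 0. La derivada de la sacudida da el snap: s(t) = 0. Usando s(t) = 0 y sustituyendo t = 9.353063096490882, encontramos s = 0.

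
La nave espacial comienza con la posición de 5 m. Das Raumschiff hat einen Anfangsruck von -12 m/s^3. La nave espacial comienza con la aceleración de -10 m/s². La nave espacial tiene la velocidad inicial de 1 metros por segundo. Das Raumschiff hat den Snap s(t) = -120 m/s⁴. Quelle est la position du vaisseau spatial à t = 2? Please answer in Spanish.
Para resolver esto, necesitamos tomar 4 antiderivadas de nuestra ecuación del snap s(t) = -120. Tomando ∫s(t)dt y aplicando j(0) = -12, encontramos j(t) = -120·t - 12. La antiderivada de la sacudida es la aceleración. Usando a(0) = -10, obtenemos a(t) = -60·t^2 - 12·t - 10. La integral de la aceleración, con v(0) = 1, da la velocidad: v(t) = -20·t^3 - 6·t^2 - 10·t + 1. La antiderivada de la velocidad es la posición. Usando x(0) = 5, obtenemos x(t) = -5·t^4 - 2·t^3 - 5·t^2 + t + 5. Tenemos la posición x(t) = -5·t^4 - 2·t^3 - 5·t^2 + t + 5. Sustituyendo t = 2: x(2) = -109.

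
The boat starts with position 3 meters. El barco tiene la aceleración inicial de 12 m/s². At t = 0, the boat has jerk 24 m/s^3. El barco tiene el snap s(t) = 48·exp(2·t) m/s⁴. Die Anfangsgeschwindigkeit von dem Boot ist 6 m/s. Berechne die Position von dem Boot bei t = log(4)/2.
Ausgehend von dem Snap s(t) = 48·exp(2·t), nehmen wir 4 Integrale. Mit ∫s(t)dt und Anwendung von j(0) = 24, finden wir j(t) = 24·exp(2·t). Die Stammfunktion von dem Ruck ist die Beschleunigung. Mit a(0) = 12 erhalten wir a(t) = 12·exp(2·t). Mit ∫a(t)dt und Anwendung von v(0) = 6, finden wir v(t) = 6·exp(2·t). Das Integral von der Geschwindigkeit ist die Position. Mit x(0) = 3 erhalten wir x(t) = 3·exp(2·t). Wir haben die Position x(t) = 3·exp(2·t). Durch Einsetzen von t = log(4)/2: x(log(4)/2) = 12.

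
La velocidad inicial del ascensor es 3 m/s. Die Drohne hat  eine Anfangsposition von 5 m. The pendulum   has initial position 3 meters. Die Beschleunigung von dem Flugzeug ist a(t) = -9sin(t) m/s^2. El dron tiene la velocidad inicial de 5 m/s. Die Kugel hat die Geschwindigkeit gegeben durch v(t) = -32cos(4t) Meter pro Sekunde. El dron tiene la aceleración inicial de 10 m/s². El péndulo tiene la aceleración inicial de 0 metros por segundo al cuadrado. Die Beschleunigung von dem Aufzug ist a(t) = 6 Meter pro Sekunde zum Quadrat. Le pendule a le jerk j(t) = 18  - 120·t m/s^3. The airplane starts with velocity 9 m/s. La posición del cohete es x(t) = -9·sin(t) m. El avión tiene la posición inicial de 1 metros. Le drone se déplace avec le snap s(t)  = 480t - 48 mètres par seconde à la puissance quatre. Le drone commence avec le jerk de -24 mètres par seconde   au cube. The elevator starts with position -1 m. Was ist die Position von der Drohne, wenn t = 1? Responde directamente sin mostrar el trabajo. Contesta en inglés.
The position at t = 1 is x = 13.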